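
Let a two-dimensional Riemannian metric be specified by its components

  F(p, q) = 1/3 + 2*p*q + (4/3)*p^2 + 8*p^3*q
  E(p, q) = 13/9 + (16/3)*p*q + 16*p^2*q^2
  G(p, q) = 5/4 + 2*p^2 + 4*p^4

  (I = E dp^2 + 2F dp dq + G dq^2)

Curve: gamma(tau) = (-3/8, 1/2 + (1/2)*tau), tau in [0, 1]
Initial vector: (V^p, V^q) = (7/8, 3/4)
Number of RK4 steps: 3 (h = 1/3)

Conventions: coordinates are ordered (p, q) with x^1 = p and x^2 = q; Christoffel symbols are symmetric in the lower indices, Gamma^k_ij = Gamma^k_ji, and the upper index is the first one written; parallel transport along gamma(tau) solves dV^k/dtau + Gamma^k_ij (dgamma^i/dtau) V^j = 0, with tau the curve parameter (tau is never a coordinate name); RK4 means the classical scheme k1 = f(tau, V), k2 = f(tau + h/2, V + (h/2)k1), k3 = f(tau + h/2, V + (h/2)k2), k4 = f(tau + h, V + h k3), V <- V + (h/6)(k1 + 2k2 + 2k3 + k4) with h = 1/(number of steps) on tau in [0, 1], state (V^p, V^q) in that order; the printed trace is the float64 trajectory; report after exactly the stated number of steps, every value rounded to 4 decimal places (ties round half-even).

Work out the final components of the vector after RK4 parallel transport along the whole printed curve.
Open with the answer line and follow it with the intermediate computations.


Answer: V^p = 0.7330, V^q = 1.0110

gamma'(tau) = (0, 1/2); f(tau, V)^k = -Gamma^k_ij(gamma(tau)) gamma'^i(tau) V^j; h = 1/3; intermediate values shown to 6 dp
curve data and Christoffel symbols at the stage parameters:
  tau = 0.000000: gamma = (-0.375000, 0.500000), gamma' = (0.000000, 0.500000); Gamma_ppp = -0.103053, Gamma_ppq = 0.077290, Gamma_pqq = 0.000000, Gamma_qpp = 0.966119, Gamma_qpq = -0.724589, Gamma_qqq = 0.000000
  tau = 0.166667: gamma = (-0.375000, 0.583333), gamma' = (0.000000, 0.500000); Gamma_ppp = -0.293944, Gamma_ppq = 0.188964, Gamma_pqq = 0.000000, Gamma_qpp = 1.102290, Gamma_qpq = -0.708615, Gamma_qqq = 0.000000
  tau = 0.333333: gamma = (-0.375000, 0.666667), gamma' = (0.000000, 0.500000); Gamma_ppp = -0.516357, Gamma_ppq = 0.290451, Gamma_pqq = 0.000000, Gamma_qpp = 1.210211, Gamma_qpq = -0.680744, Gamma_qqq = 0.000000
  tau = 0.500000: gamma = (-0.375000, 0.750000), gamma' = (0.000000, 0.500000); Gamma_ppp = -0.755320, Gamma_ppq = 0.377660, Gamma_pqq = 0.000000, Gamma_qpp = 1.287477, Gamma_qpq = -0.643738, Gamma_qqq = 0.000000
  tau = 0.666667: gamma = (-0.375000, 0.833333), gamma' = (0.000000, 0.500000); Gamma_ppp = -0.996829, Gamma_ppq = 0.448573, Gamma_pqq = 0.000000, Gamma_qpp = 1.335039, Gamma_qpq = -0.600768, Gamma_qqq = 0.000000
  tau = 0.833333: gamma = (-0.375000, 0.916667), gamma' = (0.000000, 0.500000); Gamma_ppp = -1.229694, Gamma_ppq = 0.503057, Gamma_pqq = 0.000000, Gamma_qpp = 1.356281, Gamma_qpq = -0.554842, Gamma_qqq = 0.000000
  tau = 1.000000: gamma = (-0.375000, 1.000000), gamma' = (0.000000, 0.500000); Gamma_ppp = -1.446260, Gamma_ppq = 0.542347, Gamma_pqq = 0.000000, Gamma_qpp = 1.355868, Gamma_qpq = -0.508451, Gamma_qqq = 0.000000
step 0: V^p = 0.8750, V^q = 0.7500
step 1: k1 = (-0.033814, 0.317008), k2 = (-0.082139, 0.308022), k3 = (-0.081378, 0.305169), k4 = (-0.123133, 0.288592); V <- V + (h/6)(k1 + 2k2 + 2k3 + k4): V^p = 0.8481, V^q = 0.8518
step 2: k1 = (-0.123167, 0.288674), k2 = (-0.156273, 0.266374), k3 = (-0.155231, 0.264598), k4 = (-0.178615, 0.239216); V <- V + (h/6)(k1 + 2k2 + 2k3 + k4): V^p = 0.7967, V^q = 0.9401
step 3: k1 = (-0.178697, 0.239326), k2 = (-0.192910, 0.212769), k3 = (-0.192314, 0.212111), k4 = (-0.198670, 0.186253); V <- V + (h/6)(k1 + 2k2 + 2k3 + k4): V^p = 0.7330, V^q = 1.0110


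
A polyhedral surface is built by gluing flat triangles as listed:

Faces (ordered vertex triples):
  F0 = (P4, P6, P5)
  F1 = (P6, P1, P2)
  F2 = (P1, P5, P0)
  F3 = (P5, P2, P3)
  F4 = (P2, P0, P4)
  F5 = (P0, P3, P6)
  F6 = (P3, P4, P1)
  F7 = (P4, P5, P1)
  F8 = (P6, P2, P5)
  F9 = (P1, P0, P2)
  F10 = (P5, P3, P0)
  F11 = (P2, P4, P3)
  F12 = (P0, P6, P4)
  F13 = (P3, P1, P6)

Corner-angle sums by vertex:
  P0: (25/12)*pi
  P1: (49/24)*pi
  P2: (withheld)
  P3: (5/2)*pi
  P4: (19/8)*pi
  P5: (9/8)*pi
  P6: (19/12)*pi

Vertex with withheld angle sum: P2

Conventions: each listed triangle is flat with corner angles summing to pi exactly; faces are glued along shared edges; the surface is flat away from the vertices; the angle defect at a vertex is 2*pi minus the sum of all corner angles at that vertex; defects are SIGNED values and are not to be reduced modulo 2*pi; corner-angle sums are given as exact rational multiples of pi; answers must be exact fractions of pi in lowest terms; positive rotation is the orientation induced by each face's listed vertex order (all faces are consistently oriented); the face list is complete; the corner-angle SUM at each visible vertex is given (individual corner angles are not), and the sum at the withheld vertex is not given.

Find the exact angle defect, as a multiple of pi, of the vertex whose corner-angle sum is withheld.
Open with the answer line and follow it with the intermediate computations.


Answer: defect(P2) = (-7/24)*pi

V = 7, E = 21, F = 14; chi = V - E + F = 0
Gauss-Bonnet: total defect = 2*pi*chi = 0; visible defects sum to (7/24)*pi


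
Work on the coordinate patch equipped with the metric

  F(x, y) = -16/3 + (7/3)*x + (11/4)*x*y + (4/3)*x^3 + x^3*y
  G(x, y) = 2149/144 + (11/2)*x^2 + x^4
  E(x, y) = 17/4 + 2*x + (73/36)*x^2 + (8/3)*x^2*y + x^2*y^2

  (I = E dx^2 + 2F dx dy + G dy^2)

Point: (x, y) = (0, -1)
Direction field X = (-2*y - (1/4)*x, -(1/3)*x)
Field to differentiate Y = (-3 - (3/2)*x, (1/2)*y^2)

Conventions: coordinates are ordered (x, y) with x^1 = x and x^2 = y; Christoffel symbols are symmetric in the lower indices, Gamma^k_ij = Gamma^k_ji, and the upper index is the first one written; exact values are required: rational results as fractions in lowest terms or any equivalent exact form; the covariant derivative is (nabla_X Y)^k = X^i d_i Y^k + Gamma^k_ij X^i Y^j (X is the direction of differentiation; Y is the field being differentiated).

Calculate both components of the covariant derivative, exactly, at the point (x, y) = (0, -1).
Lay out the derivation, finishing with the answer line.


E = 17/4, F = -16/3, G = 2149/144 at the point
E_x = 2, E_y = 0, F_x = -5/12, F_y = 0, G_x = 0, G_y = 0
EG - F^2 = 20149/576;  g^inv = (576/20149) * [[2149/144, 16/3], [16/3, 17/4]]
first-kind symbols [ij,l] = (1/2)(d_i g_jl + d_j g_il - d_l g_ij): [xx,x] = E_x/2 = 1, [xx,y] = F_x - E_y/2 = -5/12, [xy,x] = E_y/2 = 0, [xy,y] = G_x/2 = 0, [yy,x] = F_y - G_x/2 = 0, [yy,y] = G_y/2 = 0
Gamma^x_ij = (G*[ij,x] - F*[ij,y])/(EG - F^2), Gamma^y_ij = (E*[ij,y] - F*[ij,x])/(EG - F^2)
Gamma_xxx = 7316/20149, Gamma_xxy = 0, Gamma_xyy = 0, Gamma_yxx = 2052/20149, Gamma_yxy = 0, Gamma_yyy = 0
X = (2, 0), Y = (-3, 1/2) at the point

Answer: (nabla_X Y)^x = -104343/20149, (nabla_X Y)^y = -12312/20149


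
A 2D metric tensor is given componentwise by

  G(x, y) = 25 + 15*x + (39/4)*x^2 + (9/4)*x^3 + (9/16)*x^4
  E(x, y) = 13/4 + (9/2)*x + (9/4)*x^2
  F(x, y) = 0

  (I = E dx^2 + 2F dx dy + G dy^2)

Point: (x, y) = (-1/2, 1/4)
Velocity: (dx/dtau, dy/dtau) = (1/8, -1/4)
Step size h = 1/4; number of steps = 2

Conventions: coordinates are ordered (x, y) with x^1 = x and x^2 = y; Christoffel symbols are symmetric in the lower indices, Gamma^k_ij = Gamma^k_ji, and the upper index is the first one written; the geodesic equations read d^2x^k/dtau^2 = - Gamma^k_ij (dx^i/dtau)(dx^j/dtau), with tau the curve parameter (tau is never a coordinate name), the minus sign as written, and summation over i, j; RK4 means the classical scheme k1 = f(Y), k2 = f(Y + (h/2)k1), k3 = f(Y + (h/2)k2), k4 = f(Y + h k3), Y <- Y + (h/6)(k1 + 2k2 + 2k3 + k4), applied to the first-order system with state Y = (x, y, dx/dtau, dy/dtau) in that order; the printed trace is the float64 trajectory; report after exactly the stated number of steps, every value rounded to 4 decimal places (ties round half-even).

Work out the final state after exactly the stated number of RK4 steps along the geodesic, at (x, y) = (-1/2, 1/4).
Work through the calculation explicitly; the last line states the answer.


f(Y) = (dx/dtau, dy/dtau, -Gamma^x_ij Y'^i Y'^j, -Gamma^y_ij Y'^i Y'^j) with the Gammas evaluated at the stage position; h = 0.250000; intermediate values shown to 6 dp
step 0: x = -0.5000, y = 0.2500, dx/dtau = 0.1250, dy/dtau = -0.2500
step 1:
  k1: at (x, y) = (-0.500000, 0.250000), (dx/dtau, dy/dtau) = (0.125000, -0.250000); Gamma_xxx = 0.720000, Gamma_xxy = 0.000000, Gamma_xyy = -2.130000, Gamma_yxx = 0.000000, Gamma_yxy = 0.169014, Gamma_yyy = 0.000000; k1 = (0.125000, -0.250000, 0.121875, 0.010563)
  k2: at (x, y) = (-0.484375, 0.218750), (dx/dtau, dy/dtau) = (0.140234, -0.248680); Gamma_xxx = 0.725912, Gamma_xxy = 0.000000, Gamma_xyy = -2.153249, Gamma_yxx = 0.000000, Gamma_yxy = 0.173830, Gamma_yyy = 0.000000; k2 = (0.140234, -0.248680, 0.118885, 0.012124)
  k3: at (x, y) = (-0.482471, 0.218915), (dx/dtau, dy/dtau) = (0.139861, -0.248484); Gamma_xxx = 0.726580, Gamma_xxy = 0.000000, Gamma_xyy = -2.155946, Gamma_yxx = 0.000000, Gamma_yxy = 0.174414, Gamma_yyy = 0.000000; k3 = (0.139861, -0.248484, 0.118905, 0.012123)
  k4: at (x, y) = (-0.465035, 0.187879), (dx/dtau, dy/dtau) = (0.154726, -0.246969); Gamma_xxx = 0.732195, Gamma_xxy = 0.000000, Gamma_xyy = -2.179325, Gamma_yxx = 0.000000, Gamma_yxy = 0.179734, Gamma_yyy = 0.000000; k4 = (0.154726, -0.246969, 0.115396, 0.013736)
  Y <- Y + (h/6)(k1 + 2k2 + 2k3 + k4): x = -0.4650, y = 0.1879, dx/dtau = 0.1547, dy/dtau = -0.2470
step 2:
  k1: at (x, y) = (-0.465003, 0.187863), (dx/dtau, dy/dtau) = (0.154702, -0.246967); Gamma_xxx = 0.732204, Gamma_xxy = 0.000000, Gamma_xyy = -2.179365, Gamma_yxx = 0.000000, Gamma_yxy = 0.179744, Gamma_yyy = 0.000000; k1 = (0.154702, -0.246967, 0.115402, 0.013735)
  k2: at (x, y) = (-0.445666, 0.156992), (dx/dtau, dy/dtau) = (0.169127, -0.245250); Gamma_xxx = 0.737410, Gamma_xxy = 0.000000, Gamma_xyy = -2.202628, Gamma_yxx = 0.000000, Gamma_yxy = 0.185584, Gamma_yyy = 0.000000; k2 = (0.169127, -0.245250, 0.111390, 0.015395)
  k3: at (x, y) = (-0.443863, 0.157206), (dx/dtau, dy/dtau) = (0.168626, -0.245043); Gamma_xxx = 0.737844, Gamma_xxy = 0.000000, Gamma_xyy = -2.204661, Gamma_yxx = 0.000000, Gamma_yxy = 0.186125, Gamma_yyy = 0.000000; k3 = (0.168626, -0.245043, 0.111400, 0.015382)
  k4: at (x, y) = (-0.422847, 0.126602), (dx/dtau, dy/dtau) = (0.182552, -0.243122); Gamma_xxx = 0.742271, Gamma_xxy = 0.000000, Gamma_xyy = -2.226729, Gamma_yxx = 0.000000, Gamma_yxy = 0.192392, Gamma_yyy = 0.000000; k4 = (0.182552, -0.243122, 0.106881, 0.017078)
  Y <- Y + (h/6)(k1 + 2k2 + 2k3 + k4): x = -0.4228, y = 0.1266, dx/dtau = 0.1825, dy/dtau = -0.2431

Answer: x = -0.4228, y = 0.1266, dx/dtau = 0.1825, dy/dtau = -0.2431


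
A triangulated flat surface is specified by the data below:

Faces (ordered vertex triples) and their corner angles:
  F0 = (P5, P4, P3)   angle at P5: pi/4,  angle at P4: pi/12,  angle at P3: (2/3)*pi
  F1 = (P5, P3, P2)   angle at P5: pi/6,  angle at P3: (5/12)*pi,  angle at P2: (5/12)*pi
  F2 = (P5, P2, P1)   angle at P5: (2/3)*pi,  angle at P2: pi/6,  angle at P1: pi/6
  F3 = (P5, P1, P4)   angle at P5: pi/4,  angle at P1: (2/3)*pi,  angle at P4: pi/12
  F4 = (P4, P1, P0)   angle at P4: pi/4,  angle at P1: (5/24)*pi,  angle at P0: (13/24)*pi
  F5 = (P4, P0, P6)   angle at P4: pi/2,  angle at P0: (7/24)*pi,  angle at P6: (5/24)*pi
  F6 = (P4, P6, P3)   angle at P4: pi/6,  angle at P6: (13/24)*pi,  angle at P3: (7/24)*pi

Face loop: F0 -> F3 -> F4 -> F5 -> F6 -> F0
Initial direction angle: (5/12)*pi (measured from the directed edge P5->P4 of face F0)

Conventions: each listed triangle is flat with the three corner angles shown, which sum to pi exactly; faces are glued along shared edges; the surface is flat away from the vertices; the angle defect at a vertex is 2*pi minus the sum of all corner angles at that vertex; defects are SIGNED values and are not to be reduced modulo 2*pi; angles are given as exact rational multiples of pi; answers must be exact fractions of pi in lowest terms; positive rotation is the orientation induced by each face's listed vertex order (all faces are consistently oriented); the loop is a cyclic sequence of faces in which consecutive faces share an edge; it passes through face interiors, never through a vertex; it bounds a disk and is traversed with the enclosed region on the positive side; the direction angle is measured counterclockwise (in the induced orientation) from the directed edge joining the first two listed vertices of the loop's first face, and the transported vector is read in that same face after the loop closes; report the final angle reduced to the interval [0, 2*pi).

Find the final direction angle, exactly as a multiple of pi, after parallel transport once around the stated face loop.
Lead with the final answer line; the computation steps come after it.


Answer: final direction angle = (4/3)*pi

enclosed vertex P4: corner angles sum to (13/12)*pi, defect = 2*pi - (13/12)*pi = (11/12)*pi
summing the enclosed defects onto the initial angle, mod 2*pi in the induced orientation:
final angle = (5/12)*pi + (11/12)*pi = (4/3)*pi (mod 2*pi)


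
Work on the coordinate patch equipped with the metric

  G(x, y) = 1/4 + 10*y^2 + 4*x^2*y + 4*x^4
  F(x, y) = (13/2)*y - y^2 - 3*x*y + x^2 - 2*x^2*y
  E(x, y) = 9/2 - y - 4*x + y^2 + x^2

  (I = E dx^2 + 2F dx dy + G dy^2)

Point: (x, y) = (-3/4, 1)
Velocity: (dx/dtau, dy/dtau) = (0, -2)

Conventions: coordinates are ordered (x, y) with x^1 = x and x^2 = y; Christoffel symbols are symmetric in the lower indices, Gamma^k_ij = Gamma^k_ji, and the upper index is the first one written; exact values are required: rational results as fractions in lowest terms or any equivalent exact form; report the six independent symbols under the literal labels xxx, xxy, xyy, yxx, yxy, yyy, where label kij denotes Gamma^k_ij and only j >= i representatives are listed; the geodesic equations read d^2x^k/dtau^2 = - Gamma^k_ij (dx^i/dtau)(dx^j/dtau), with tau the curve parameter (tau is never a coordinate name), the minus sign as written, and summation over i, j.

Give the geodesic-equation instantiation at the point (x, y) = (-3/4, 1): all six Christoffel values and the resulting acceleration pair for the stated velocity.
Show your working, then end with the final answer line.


E = 129/16, F = 115/16, G = 881/64 at the point
E_x = -11/2, E_y = 1, F_x = -3/2, F_y = 45/8, G_x = -51/4, G_y = 89/4
EG - F^2 = 60749/1024;  g^inv = (1024/60749) * [[881/64, -115/16], [-115/16, 129/16]]
first-kind symbols [ij,l] = (1/2)(d_i g_jl + d_j g_il - d_l g_ij): [xx,x] = E_x/2 = -11/4, [xx,y] = F_x - E_y/2 = -2, [xy,x] = E_y/2 = 1/2, [xy,y] = G_x/2 = -51/8, [yy,x] = F_y - G_x/2 = 12, [yy,y] = G_y/2 = 89/8
Gamma^x_ij = (G*[ij,x] - F*[ij,y])/(EG - F^2), Gamma^y_ij = (E*[ij,y] - F*[ij,x])/(EG - F^2)
Gamma_xxx = -24044/60749, Gamma_xxy = 53968/60749, Gamma_xyy = 87272/60749, Gamma_yxx = 3728/60749, Gamma_yxy = -56312/60749, Gamma_yyy = 3528/60749
d^2x/dtau^2 = -(Gamma_xxx*(0)^2 + 2*Gamma_xxy*(0)*(-2) + Gamma_xyy*(-2)^2) = -349088/60749
d^2y/dtau^2 = -(Gamma_yxx*(0)^2 + 2*Gamma_yxy*(0)*(-2) + Gamma_yyy*(-2)^2) = -14112/60749

Answer: Gamma_xxx = -24044/60749, Gamma_xxy = 53968/60749, Gamma_xyy = 87272/60749, Gamma_yxx = 3728/60749, Gamma_yxy = -56312/60749, Gamma_yyy = 3528/60749; accelerations (d^2x/dtau^2, d^2y/dtau^2) = (-349088/60749, -14112/60749)


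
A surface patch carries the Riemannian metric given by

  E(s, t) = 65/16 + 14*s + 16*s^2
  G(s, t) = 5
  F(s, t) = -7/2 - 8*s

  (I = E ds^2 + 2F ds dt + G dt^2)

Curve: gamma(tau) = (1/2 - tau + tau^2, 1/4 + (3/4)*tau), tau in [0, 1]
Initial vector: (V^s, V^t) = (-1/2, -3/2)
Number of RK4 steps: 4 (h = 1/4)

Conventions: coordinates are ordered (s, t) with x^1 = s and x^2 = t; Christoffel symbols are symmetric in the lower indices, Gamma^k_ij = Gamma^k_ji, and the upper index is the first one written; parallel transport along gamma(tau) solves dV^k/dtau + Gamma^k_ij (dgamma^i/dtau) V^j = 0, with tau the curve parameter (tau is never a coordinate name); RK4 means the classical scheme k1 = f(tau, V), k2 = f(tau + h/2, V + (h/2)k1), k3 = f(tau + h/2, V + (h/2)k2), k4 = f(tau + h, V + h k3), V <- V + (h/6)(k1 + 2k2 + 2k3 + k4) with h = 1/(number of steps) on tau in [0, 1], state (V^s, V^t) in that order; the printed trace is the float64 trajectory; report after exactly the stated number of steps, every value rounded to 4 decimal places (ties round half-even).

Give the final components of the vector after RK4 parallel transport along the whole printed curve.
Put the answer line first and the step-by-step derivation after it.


Answer: V^s = -0.5000, V^t = -1.5000

gamma'(tau) = (-1 + 2*tau, 3/4); f(tau, V)^k = -Gamma^k_ij(gamma(tau)) gamma'^i(tau) V^j; h = 1/4; intermediate values shown to 6 dp
curve data and Christoffel symbols at the stage parameters:
  tau = 0.000000: gamma = (0.500000, 0.250000), gamma' = (-1.000000, 0.750000); Gamma_sss = 0.786885, Gamma_sst = 0.000000, Gamma_stt = 0.000000, Gamma_tss = -0.419672, Gamma_tst = 0.000000, Gamma_ttt = 0.000000
  tau = 0.125000: gamma = (0.390625, 0.343750), gamma' = (-0.750000, 0.750000); Gamma_sss = 0.829543, Gamma_sst = 0.000000, Gamma_stt = 0.000000, Gamma_tss = -0.500856, Gamma_tst = 0.000000, Gamma_ttt = 0.000000
  tau = 0.250000: gamma = (0.312500, 0.437500), gamma' = (-0.500000, 0.750000); Gamma_sss = 0.857143, Gamma_sst = 0.000000, Gamma_stt = 0.000000, Gamma_tss = -0.571429, Gamma_tst = 0.000000, Gamma_ttt = 0.000000
  tau = 0.375000: gamma = (0.265625, 0.531250), gamma' = (-0.250000, 0.750000); Gamma_sss = 0.871407, Gamma_sst = 0.000000, Gamma_stt = 0.000000, Gamma_tss = -0.619667, Gamma_tst = 0.000000, Gamma_ttt = 0.000000
  tau = 0.500000: gamma = (0.250000, 0.625000), gamma' = (0.000000, 0.750000); Gamma_sss = 0.875622, Gamma_sst = 0.000000, Gamma_stt = 0.000000, Gamma_tss = -0.636816, Gamma_tst = 0.000000, Gamma_ttt = 0.000000
  tau = 0.625000: gamma = (0.265625, 0.718750), gamma' = (0.250000, 0.750000); Gamma_sss = 0.871407, Gamma_sst = 0.000000, Gamma_stt = 0.000000, Gamma_tss = -0.619667, Gamma_tst = 0.000000, Gamma_ttt = 0.000000
  tau = 0.750000: gamma = (0.312500, 0.812500), gamma' = (0.500000, 0.750000); Gamma_sss = 0.857143, Gamma_sst = 0.000000, Gamma_stt = 0.000000, Gamma_tss = -0.571429, Gamma_tst = 0.000000, Gamma_ttt = 0.000000
  tau = 0.875000: gamma = (0.390625, 0.906250), gamma' = (0.750000, 0.750000); Gamma_sss = 0.829543, Gamma_sst = 0.000000, Gamma_stt = 0.000000, Gamma_tss = -0.500856, Gamma_tst = 0.000000, Gamma_ttt = 0.000000
  tau = 1.000000: gamma = (0.500000, 1.000000), gamma' = (1.000000, 0.750000); Gamma_sss = 0.786885, Gamma_sst = 0.000000, Gamma_stt = 0.000000, Gamma_tss = -0.419672, Gamma_tst = 0.000000, Gamma_ttt = 0.000000
step 0: V^s = -0.5000, V^t = -1.5000
step 1: k1 = (-0.393443, 0.209836), k2 = (-0.341676, 0.206295), k3 = (-0.337651, 0.203864), k4 = (-0.250463, 0.166975); V <- V + (h/6)(k1 + 2k2 + 2k3 + k4): V^s = -0.5834, V^t = -1.4501
step 2: k1 = (-0.250046, 0.166697), k2 = (-0.133913, 0.095227), k3 = (-0.130750, 0.092978), k4 = (0.000000, 0.000000); V <- V + (h/6)(k1 + 2k2 + 2k3 + k4): V^s = -0.6159, V^t = -1.4275
step 3: k1 = (0.000000, 0.000000), k2 = (0.134178, -0.095415), k3 = (0.130524, -0.092817), k4 = (0.249978, -0.166652); V <- V + (h/6)(k1 + 2k2 + 2k3 + k4): V^s = -0.5834, V^t = -1.4501
step 4: k1 = (0.250045, -0.166697), k2 = (0.343545, -0.207423), k3 = (0.336274, -0.203033), k4 = (0.392948, -0.209572); V <- V + (h/6)(k1 + 2k2 + 2k3 + k4): V^s = -0.5000, V^t = -1.5000


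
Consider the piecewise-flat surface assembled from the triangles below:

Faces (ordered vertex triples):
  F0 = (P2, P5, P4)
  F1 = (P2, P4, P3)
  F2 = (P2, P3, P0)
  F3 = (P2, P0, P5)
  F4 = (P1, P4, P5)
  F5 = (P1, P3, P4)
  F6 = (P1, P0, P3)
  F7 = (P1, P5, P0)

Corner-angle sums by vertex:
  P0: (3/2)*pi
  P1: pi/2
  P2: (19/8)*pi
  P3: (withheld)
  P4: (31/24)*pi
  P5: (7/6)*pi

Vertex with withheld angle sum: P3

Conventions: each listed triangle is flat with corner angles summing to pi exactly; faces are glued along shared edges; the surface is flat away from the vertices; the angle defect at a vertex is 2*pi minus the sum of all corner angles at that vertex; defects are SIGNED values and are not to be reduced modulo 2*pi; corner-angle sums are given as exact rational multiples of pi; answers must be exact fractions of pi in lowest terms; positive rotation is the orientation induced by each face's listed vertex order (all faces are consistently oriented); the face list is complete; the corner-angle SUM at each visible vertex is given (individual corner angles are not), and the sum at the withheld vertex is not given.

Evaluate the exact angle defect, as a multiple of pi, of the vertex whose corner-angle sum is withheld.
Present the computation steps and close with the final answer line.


V = 6, E = 12, F = 8; chi = V - E + F = 2
Gauss-Bonnet: total defect = 2*pi*chi = 4*pi; visible defects sum to (19/6)*pi

Answer: defect(P3) = (5/6)*pi


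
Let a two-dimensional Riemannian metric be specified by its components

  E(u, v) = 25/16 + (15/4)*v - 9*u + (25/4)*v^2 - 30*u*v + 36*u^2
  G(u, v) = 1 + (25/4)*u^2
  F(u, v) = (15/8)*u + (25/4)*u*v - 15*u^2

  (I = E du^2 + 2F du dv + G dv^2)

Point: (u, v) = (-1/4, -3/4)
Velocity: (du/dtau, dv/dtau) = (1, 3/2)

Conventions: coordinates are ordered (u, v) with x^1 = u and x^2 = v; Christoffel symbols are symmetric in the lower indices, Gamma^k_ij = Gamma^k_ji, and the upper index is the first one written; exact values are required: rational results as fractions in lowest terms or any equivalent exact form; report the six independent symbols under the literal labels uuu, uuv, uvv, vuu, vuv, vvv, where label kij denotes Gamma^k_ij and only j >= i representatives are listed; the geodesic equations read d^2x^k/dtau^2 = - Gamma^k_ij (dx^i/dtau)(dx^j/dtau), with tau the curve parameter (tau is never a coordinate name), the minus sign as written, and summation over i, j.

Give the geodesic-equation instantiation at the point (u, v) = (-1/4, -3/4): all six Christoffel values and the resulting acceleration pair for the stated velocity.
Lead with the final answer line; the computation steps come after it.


Answer: Gamma_uuu = -72/49, Gamma_uuv = 30/49, Gamma_uvv = 0, Gamma_vuu = 120/49, Gamma_vuv = -50/49, Gamma_vvv = 0; accelerations (d^2u/dtau^2, d^2v/dtau^2) = (-18/49, 30/49)

E = 73/64, F = -15/64, G = 89/64 at the point
E_u = -9/2, E_v = 15/8, F_u = 75/16, F_v = -25/16, G_u = -25/8, G_v = 0
EG - F^2 = 49/32;  g^inv = (32/49) * [[89/64, 15/64], [15/64, 73/64]]
first-kind symbols [ij,l] = (1/2)(d_i g_jl + d_j g_il - d_l g_ij): [uu,u] = E_u/2 = -9/4, [uu,v] = F_u - E_v/2 = 15/4, [uv,u] = E_v/2 = 15/16, [uv,v] = G_u/2 = -25/16, [vv,u] = F_v - G_u/2 = 0, [vv,v] = G_v/2 = 0
Gamma^u_ij = (G*[ij,u] - F*[ij,v])/(EG - F^2), Gamma^v_ij = (E*[ij,v] - F*[ij,u])/(EG - F^2)
Gamma_uuu = -72/49, Gamma_uuv = 30/49, Gamma_uvv = 0, Gamma_vuu = 120/49, Gamma_vuv = -50/49, Gamma_vvv = 0
d^2u/dtau^2 = -(Gamma_uuu*(1)^2 + 2*Gamma_uuv*(1)*(3/2) + Gamma_uvv*(3/2)^2) = -18/49
d^2v/dtau^2 = -(Gamma_vuu*(1)^2 + 2*Gamma_vuv*(1)*(3/2) + Gamma_vvv*(3/2)^2) = 30/49


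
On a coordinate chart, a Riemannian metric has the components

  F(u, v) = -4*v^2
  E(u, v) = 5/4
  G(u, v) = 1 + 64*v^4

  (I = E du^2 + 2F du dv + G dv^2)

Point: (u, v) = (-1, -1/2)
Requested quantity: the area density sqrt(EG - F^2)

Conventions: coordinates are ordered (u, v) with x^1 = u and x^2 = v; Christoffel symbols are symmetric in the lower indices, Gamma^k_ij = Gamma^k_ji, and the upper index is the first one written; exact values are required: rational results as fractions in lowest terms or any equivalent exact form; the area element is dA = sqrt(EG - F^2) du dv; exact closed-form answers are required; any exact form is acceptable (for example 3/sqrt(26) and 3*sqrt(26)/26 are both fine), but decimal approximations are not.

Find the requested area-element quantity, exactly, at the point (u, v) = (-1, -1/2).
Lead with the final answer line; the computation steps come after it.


Answer: sqrt(EG - F^2) = sqrt(21)/2

E = 5/4, F = -1, G = 5; EG - F^2 = 21/4


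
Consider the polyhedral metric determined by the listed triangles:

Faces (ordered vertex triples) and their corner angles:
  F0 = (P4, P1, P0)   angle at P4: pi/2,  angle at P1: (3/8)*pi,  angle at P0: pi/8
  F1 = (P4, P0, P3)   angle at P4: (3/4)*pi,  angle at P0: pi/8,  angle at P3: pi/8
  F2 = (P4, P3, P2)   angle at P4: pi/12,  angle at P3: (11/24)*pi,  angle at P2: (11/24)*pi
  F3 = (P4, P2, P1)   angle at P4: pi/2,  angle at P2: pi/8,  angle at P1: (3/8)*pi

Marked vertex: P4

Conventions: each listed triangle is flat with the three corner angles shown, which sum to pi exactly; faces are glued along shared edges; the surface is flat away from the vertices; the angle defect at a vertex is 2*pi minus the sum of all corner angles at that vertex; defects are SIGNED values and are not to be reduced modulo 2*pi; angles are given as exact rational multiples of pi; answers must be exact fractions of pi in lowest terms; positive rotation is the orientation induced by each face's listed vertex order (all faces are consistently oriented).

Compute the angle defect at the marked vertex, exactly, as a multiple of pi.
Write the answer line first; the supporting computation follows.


Answer: defect(P4) = pi/6

Sum of corner angles at P4: (11/6)*pi
defect = 2*pi - (11/6)*pi


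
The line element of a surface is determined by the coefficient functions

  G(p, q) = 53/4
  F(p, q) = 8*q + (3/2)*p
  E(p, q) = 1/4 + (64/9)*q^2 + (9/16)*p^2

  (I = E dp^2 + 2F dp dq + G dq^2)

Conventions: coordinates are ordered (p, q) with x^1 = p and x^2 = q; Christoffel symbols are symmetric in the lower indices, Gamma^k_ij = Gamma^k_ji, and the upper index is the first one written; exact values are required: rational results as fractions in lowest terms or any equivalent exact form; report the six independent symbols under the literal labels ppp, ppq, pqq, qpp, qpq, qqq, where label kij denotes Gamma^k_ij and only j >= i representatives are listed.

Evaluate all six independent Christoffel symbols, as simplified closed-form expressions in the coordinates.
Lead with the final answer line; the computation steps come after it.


Answer: Gamma_ppp = (6144*p*q + 2997*p + 32768*q^2 - 6912*q)/(2997*p^2 - 13824*p*q + 17408*q^2 + 1908), Gamma_ppq = 54272*q/(2997*p^2 - 13824*p*q + 17408*q^2 + 1908), Gamma_pqq = 61056/(2997*p^2 - 13824*p*q + 17408*q^2 + 1908), Gamma_qpp = (-20736*p^2*q - 23328*p*q - 262144*q^3 + 55296*q^2 - 9216*q + 1944)/(26973*p^2 - 124416*p*q + 156672*q^2 + 17172), Gamma_qpq = (-6144*p*q - 32768*q^2)/(2997*p^2 - 13824*p*q + 17408*q^2 + 1908), Gamma_qqq = (-6912*p - 36864*q)/(2997*p^2 - 13824*p*q + 17408*q^2 + 1908)

E = 1/4 + (64/9)*q^2 + (9/16)*p^2; F = 8*q + (3/2)*p; G = 53/4
Gamma^k_ij = (1/2) g^{kl} (d_i g_jl + d_j g_il - d_l g_ij), with g^inv = (1/(EG-F^2)) [[G, -F], [-F, E]]
first partials: E_p = (9/8)*p, E_q = (128/9)*q, F_p = 3/2, F_q = 8, G_p = 0, G_q = 0
D = EG - F^2 = 53/16 + (272/9)*q^2 - 24*p*q + (333/64)*p^2
expanded: Gamma^p_pp = (G E_p - 2F F_p + F E_q)/(2D), Gamma^p_pq = (G E_q - F G_p)/(2D), Gamma^p_qq = (2G F_q - G G_p - F G_q)/(2D), Gamma^q_pp = (2E F_p - E E_q - F E_p)/(2D), Gamma^q_pq = (E G_p - F E_q)/(2D), Gamma^q_qq = (E G_q - 2F F_q + F G_p)/(2D); substitute and cancel common factors


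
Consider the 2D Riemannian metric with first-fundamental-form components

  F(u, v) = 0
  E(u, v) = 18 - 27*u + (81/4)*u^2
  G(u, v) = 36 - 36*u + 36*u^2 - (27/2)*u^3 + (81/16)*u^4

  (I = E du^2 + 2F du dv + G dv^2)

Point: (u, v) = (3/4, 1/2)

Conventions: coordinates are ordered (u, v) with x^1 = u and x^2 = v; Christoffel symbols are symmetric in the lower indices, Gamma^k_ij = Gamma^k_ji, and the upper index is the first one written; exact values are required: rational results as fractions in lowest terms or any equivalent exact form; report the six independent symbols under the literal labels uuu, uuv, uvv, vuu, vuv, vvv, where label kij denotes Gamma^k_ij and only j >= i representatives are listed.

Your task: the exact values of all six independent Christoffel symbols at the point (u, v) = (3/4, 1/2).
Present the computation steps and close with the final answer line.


E = 585/64, F = 0, G = 103041/4096 at the point
E_u = 27/8, E_v = 0, F_u = 0, F_v = 0, G_u = 963/256, G_v = 0
EG - F^2 = 60278985/262144;  g^inv = (262144/60278985) * [[103041/4096, 0], [0, 585/64]]
first-kind symbols [ij,l] = (1/2)(d_i g_jl + d_j g_il - d_l g_ij): [uu,u] = E_u/2 = 27/16, [uu,v] = F_u - E_v/2 = 0, [uv,u] = E_v/2 = 0, [uv,v] = G_u/2 = 963/512, [vv,u] = F_v - G_u/2 = -963/512, [vv,v] = G_v/2 = 0
Gamma^u_ij = (G*[ij,u] - F*[ij,v])/(EG - F^2), Gamma^v_ij = (E*[ij,v] - F*[ij,u])/(EG - F^2)

Answer: Gamma_uuu = 12/65, Gamma_uuv = 0, Gamma_uvv = -107/520, Gamma_vuu = 0, Gamma_vuv = 8/107, Gamma_vvv = 0


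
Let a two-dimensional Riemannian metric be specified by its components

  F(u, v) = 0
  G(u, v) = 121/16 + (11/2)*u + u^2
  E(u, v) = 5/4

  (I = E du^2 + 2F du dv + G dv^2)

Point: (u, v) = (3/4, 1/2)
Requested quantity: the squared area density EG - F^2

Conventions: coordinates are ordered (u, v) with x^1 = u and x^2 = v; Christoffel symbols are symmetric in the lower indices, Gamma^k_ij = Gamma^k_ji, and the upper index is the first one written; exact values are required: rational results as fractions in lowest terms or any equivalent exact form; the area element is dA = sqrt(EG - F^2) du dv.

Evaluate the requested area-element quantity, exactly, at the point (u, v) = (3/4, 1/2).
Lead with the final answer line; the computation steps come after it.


Answer: EG - F^2 = 245/16

E = 5/4, F = 0, G = 49/4; EG - F^2 = 245/16


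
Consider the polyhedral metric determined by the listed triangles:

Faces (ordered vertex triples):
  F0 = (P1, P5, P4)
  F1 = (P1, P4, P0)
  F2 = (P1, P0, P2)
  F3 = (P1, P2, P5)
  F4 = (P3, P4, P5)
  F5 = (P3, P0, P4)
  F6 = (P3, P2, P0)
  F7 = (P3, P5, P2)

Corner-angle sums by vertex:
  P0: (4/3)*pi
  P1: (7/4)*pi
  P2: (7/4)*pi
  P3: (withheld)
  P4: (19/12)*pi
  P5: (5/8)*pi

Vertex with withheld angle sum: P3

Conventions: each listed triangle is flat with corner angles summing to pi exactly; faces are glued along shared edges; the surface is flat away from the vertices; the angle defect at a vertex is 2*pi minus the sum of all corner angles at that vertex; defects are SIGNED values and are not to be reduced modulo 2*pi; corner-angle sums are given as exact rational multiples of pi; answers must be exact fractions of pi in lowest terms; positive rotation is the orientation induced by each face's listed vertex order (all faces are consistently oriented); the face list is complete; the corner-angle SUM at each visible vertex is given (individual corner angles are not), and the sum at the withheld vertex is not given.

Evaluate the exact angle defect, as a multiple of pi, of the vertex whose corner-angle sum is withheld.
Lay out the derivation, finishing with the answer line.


V = 6, E = 12, F = 8; chi = V - E + F = 2
Gauss-Bonnet: total defect = 2*pi*chi = 4*pi; visible defects sum to (71/24)*pi

Answer: defect(P3) = (25/24)*pi


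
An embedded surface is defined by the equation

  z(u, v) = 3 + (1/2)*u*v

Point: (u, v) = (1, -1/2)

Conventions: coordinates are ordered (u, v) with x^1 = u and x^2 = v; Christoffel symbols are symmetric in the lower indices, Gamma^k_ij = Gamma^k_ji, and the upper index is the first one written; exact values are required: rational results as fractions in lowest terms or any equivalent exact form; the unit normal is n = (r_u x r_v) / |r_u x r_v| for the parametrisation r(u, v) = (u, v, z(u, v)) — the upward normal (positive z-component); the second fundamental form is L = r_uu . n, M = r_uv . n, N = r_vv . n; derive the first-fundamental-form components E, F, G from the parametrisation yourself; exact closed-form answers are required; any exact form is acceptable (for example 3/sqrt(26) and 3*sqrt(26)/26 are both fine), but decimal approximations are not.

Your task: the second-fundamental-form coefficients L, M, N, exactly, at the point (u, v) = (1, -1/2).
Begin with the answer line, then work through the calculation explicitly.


Answer: L = 0, M = 2*sqrt(21)/21, N = 0

z_u = -1/4, z_v = 1/2, z_uu = 0, z_uv = 1/2, z_vv = 0
E = 17/16, F = -1/8, G = 5/4; answer radicand W^2 = 21/16
unnormalised second-form numerators: l = 0, m = 1/2, n = 0; L = l/sqrt(21/16), and similarly M = m/sqrt(W^2), N = n/sqrt(W^2)


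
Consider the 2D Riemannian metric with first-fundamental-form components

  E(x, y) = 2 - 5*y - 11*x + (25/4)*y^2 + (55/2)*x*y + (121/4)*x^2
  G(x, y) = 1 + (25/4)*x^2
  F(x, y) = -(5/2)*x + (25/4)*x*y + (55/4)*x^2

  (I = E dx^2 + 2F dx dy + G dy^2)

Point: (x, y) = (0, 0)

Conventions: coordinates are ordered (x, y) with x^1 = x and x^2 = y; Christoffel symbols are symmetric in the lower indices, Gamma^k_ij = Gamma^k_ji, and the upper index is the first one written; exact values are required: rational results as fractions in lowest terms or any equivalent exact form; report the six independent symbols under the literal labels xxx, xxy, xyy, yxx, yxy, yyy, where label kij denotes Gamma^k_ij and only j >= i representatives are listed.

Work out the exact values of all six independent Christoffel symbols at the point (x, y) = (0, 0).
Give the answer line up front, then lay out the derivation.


Answer: Gamma_xxx = -11/4, Gamma_xxy = -5/4, Gamma_xyy = 0, Gamma_yxx = 0, Gamma_yxy = 0, Gamma_yyy = 0

E = 2, F = 0, G = 1 at the point
E_x = -11, E_y = -5, F_x = -5/2, F_y = 0, G_x = 0, G_y = 0
EG - F^2 = 2;  g^inv = (1/2) * [[1, 0], [0, 2]]
first-kind symbols [ij,l] = (1/2)(d_i g_jl + d_j g_il - d_l g_ij): [xx,x] = E_x/2 = -11/2, [xx,y] = F_x - E_y/2 = 0, [xy,x] = E_y/2 = -5/2, [xy,y] = G_x/2 = 0, [yy,x] = F_y - G_x/2 = 0, [yy,y] = G_y/2 = 0
Gamma^x_ij = (G*[ij,x] - F*[ij,y])/(EG - F^2), Gamma^y_ij = (E*[ij,y] - F*[ij,x])/(EG - F^2)


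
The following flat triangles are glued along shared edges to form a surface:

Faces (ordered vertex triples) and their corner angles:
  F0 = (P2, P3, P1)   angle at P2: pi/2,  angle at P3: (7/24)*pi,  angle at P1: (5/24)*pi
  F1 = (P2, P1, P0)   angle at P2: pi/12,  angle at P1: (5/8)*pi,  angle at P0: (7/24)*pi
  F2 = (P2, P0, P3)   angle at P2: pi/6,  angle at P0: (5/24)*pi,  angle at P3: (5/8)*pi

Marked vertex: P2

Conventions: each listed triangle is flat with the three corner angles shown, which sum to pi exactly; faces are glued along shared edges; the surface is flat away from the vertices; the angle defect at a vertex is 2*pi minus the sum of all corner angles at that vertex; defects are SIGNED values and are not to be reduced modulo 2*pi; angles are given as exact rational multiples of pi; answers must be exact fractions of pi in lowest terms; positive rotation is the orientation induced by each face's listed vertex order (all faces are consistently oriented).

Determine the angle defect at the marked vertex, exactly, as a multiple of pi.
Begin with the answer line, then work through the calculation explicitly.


Answer: defect(P2) = (5/4)*pi

Sum of corner angles at P2: (3/4)*pi
defect = 2*pi - (3/4)*pi


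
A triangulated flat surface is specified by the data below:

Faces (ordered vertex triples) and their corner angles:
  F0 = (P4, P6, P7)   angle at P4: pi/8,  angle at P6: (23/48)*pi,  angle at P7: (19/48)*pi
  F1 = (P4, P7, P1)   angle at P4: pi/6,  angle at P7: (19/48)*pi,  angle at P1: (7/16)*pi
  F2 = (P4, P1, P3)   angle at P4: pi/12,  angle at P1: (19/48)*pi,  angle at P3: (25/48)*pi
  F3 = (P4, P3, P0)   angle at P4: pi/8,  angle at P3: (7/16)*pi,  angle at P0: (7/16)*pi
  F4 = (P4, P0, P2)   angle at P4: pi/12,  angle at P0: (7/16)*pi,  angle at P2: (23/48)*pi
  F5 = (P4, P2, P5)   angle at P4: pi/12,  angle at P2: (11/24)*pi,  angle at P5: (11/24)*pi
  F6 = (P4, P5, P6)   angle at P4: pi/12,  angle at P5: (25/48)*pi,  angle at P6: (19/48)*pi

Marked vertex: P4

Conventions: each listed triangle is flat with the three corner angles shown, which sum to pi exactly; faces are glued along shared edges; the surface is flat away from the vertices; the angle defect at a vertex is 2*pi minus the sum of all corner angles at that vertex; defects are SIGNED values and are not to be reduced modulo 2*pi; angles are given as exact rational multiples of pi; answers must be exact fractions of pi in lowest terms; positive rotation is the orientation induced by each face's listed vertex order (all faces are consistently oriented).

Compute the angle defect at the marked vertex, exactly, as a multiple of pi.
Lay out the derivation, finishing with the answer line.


Sum of corner angles at P4: (3/4)*pi
defect = 2*pi - (3/4)*pi

Answer: defect(P4) = (5/4)*pi


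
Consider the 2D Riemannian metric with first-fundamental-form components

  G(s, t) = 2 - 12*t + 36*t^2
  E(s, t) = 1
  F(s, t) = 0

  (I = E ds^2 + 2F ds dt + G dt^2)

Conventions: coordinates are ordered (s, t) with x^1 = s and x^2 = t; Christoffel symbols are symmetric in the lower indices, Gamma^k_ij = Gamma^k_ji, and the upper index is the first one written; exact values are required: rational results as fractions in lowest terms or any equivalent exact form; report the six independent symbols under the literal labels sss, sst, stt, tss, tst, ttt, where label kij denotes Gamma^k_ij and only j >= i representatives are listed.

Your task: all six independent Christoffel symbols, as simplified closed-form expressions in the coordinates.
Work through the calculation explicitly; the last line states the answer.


E = 1; F = 0; G = 2 - 12*t + 36*t^2
Gamma^k_ij = (1/2) g^{kl} (d_i g_jl + d_j g_il - d_l g_ij), with g^inv = (1/(EG-F^2)) [[G, -F], [-F, E]]
first partials: E_s = 0, E_t = 0, F_s = 0, F_t = 0, G_s = 0, G_t = -12 + 72*t
D = EG - F^2 = 2 - 12*t + 36*t^2
expanded: Gamma^s_ss = (G E_s - 2F F_s + F E_t)/(2D), Gamma^s_st = (G E_t - F G_s)/(2D), Gamma^s_tt = (2G F_t - G G_s - F G_t)/(2D), Gamma^t_ss = (2E F_s - E E_t - F E_s)/(2D), Gamma^t_st = (E G_s - F E_t)/(2D), Gamma^t_tt = (E G_t - 2F F_t + F G_s)/(2D); substitute and cancel common factors

Answer: Gamma_sss = 0, Gamma_sst = 0, Gamma_stt = 0, Gamma_tss = 0, Gamma_tst = 0, Gamma_ttt = (18*t - 3)/(18*t^2 - 6*t + 1)


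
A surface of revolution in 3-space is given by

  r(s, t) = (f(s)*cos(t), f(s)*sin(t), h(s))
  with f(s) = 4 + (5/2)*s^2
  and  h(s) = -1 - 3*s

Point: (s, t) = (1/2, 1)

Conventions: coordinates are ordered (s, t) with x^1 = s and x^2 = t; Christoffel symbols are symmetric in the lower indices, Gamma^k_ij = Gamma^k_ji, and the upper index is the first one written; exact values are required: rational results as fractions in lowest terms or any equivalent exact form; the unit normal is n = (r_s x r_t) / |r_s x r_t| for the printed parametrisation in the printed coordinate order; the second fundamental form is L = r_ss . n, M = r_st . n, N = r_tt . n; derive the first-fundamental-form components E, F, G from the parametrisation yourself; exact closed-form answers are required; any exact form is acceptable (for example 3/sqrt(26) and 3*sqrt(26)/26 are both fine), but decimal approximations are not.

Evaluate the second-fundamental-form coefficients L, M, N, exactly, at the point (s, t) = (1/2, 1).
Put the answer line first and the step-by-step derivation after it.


Answer: L = 30*sqrt(61)/61, M = 0, N = -111*sqrt(61)/244

f = 37/8, f' = 5/2, f'' = 5, h' = -3, h'' = 0
E = 61/4, F = 0, G = 1369/64; answer radicand W^2 = 61/4
unnormalised second-form numerators: l = 15, m = 0, n = -111/8; L = l/sqrt(61/4), and similarly M = m/sqrt(W^2), N = n/sqrt(W^2)


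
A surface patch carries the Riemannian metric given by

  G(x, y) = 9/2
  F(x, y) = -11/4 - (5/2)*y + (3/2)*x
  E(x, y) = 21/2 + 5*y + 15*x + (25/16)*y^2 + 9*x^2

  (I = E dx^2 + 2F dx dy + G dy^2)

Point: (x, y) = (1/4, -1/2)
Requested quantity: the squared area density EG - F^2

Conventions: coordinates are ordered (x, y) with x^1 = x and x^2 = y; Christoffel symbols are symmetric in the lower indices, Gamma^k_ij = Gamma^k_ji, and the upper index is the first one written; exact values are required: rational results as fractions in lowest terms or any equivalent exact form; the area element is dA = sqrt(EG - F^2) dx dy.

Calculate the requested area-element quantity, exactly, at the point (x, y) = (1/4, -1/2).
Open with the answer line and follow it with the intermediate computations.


Answer: EG - F^2 = 7155/128

E = 813/64, F = -9/8, G = 9/2; EG - F^2 = 7155/128
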